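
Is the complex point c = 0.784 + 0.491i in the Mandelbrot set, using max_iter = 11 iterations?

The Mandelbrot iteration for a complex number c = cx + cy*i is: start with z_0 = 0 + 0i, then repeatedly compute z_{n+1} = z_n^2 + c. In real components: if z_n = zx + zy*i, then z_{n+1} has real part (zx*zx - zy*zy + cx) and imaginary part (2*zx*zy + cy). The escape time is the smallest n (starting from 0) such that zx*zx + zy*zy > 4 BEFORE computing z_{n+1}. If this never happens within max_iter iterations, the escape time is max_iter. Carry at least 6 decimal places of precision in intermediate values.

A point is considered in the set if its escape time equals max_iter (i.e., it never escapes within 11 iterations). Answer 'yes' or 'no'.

Answer: no

Derivation:
z_0 = 0 + 0i, c = 0.7840 + 0.4910i
Iter 1: z = 0.7840 + 0.4910i, |z|^2 = 0.8557
Iter 2: z = 1.1576 + 1.2609i, |z|^2 = 2.9298
Iter 3: z = 0.5341 + 3.4101i, |z|^2 = 11.9144
Escaped at iteration 3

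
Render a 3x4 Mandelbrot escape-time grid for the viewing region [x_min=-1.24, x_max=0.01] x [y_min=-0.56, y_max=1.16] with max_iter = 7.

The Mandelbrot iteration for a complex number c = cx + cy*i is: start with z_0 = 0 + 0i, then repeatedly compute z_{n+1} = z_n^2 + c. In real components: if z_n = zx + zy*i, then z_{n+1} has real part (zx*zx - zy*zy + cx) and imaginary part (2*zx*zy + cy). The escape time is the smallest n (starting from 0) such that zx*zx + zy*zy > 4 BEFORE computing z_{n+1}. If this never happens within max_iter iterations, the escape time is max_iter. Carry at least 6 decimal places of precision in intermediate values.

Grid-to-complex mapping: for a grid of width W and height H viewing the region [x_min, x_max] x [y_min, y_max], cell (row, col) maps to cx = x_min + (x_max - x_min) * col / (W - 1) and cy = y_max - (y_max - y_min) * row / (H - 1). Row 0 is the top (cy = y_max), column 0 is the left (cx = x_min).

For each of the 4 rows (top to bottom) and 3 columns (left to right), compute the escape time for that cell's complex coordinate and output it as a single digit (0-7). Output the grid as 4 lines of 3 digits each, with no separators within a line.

(row=0, col=0): c = -1.2400 + 1.1600i → escape time 2
(row=0, col=1): c = -0.6150 + 1.1600i → escape time 3
(row=0, col=2): c = 0.0100 + 1.1600i → escape time 3
(row=1, col=0): c = -1.2400 + 0.5867i → escape time 3
(row=1, col=1): c = -0.6150 + 0.5867i → escape time 7
(row=1, col=2): c = 0.0100 + 0.5867i → escape time 7
(row=2, col=0): c = -1.2400 + 0.0133i → escape time 7
(row=2, col=1): c = -0.6150 + 0.0133i → escape time 7
(row=2, col=2): c = 0.0100 + 0.0133i → escape time 7
(row=3, col=0): c = -1.2400 + -0.5600i → escape time 3
(row=3, col=1): c = -0.6150 + -0.5600i → escape time 7
(row=3, col=2): c = 0.0100 + -0.5600i → escape time 7

Answer: 233
377
777
377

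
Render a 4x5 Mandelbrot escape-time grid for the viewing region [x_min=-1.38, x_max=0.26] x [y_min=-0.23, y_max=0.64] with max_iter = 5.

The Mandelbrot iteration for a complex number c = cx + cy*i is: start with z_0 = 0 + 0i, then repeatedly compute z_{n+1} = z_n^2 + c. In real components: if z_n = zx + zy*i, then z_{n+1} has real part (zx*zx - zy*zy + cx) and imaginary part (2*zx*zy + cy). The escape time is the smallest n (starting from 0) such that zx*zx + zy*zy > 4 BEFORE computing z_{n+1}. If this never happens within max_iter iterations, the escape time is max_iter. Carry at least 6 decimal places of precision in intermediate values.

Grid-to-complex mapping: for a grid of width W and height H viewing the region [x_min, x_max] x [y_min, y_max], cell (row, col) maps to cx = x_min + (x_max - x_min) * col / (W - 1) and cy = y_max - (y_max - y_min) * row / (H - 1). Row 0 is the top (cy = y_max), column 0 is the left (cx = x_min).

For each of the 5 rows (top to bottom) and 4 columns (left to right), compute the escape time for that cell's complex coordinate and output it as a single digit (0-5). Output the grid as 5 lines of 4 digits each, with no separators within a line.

(row=0, col=0): c = -1.3800 + 0.6400i → escape time 3
(row=0, col=1): c = -0.8333 + 0.6400i → escape time 5
(row=0, col=2): c = -0.2867 + 0.6400i → escape time 5
(row=0, col=3): c = 0.2600 + 0.6400i → escape time 5
(row=1, col=0): c = -1.3800 + 0.4225i → escape time 4
(row=1, col=1): c = -0.8333 + 0.4225i → escape time 5
(row=1, col=2): c = -0.2867 + 0.4225i → escape time 5
(row=1, col=3): c = 0.2600 + 0.4225i → escape time 5
(row=2, col=0): c = -1.3800 + 0.2050i → escape time 5
(row=2, col=1): c = -0.8333 + 0.2050i → escape time 5
(row=2, col=2): c = -0.2867 + 0.2050i → escape time 5
(row=2, col=3): c = 0.2600 + 0.2050i → escape time 5
(row=3, col=0): c = -1.3800 + -0.0125i → escape time 5
(row=3, col=1): c = -0.8333 + -0.0125i → escape time 5
(row=3, col=2): c = -0.2867 + -0.0125i → escape time 5
(row=3, col=3): c = 0.2600 + -0.0125i → escape time 5
(row=4, col=0): c = -1.3800 + -0.2300i → escape time 5
(row=4, col=1): c = -0.8333 + -0.2300i → escape time 5
(row=4, col=2): c = -0.2867 + -0.2300i → escape time 5
(row=4, col=3): c = 0.2600 + -0.2300i → escape time 5

Answer: 3555
4555
5555
5555
5555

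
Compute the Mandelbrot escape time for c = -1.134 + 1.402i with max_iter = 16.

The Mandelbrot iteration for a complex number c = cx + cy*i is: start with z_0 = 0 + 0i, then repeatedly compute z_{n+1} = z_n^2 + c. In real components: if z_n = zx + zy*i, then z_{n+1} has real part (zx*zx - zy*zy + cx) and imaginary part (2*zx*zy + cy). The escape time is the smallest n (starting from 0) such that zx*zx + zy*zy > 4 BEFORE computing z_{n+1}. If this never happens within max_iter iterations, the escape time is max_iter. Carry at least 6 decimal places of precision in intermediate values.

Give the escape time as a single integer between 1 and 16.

Answer: 2

Derivation:
z_0 = 0 + 0i, c = -1.1340 + 1.4020i
Iter 1: z = -1.1340 + 1.4020i, |z|^2 = 3.2516
Iter 2: z = -1.8136 + -1.7777i, |z|^2 = 6.4497
Escaped at iteration 2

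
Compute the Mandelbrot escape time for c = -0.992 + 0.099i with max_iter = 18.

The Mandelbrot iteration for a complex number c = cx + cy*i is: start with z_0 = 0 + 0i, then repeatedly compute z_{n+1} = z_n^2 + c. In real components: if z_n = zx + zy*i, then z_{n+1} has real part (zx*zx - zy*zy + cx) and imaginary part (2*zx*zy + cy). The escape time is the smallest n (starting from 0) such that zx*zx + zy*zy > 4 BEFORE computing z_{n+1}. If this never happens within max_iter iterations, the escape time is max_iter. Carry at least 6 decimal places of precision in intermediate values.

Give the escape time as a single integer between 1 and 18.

Answer: 18

Derivation:
z_0 = 0 + 0i, c = -0.9920 + 0.0990i
Iter 1: z = -0.9920 + 0.0990i, |z|^2 = 0.9939
Iter 2: z = -0.0177 + -0.0974i, |z|^2 = 0.0098
Iter 3: z = -1.0012 + 0.1025i, |z|^2 = 1.0128
Iter 4: z = -0.0001 + -0.1062i, |z|^2 = 0.0113
Iter 5: z = -1.0033 + 0.0990i, |z|^2 = 1.0164
Iter 6: z = 0.0047 + -0.0997i, |z|^2 = 0.0100
Iter 7: z = -1.0019 + 0.0981i, |z|^2 = 1.0135
Iter 8: z = 0.0022 + -0.0975i, |z|^2 = 0.0095
Iter 9: z = -1.0015 + 0.0986i, |z|^2 = 1.0127
Iter 10: z = 0.0013 + -0.0984i, |z|^2 = 0.0097
Iter 11: z = -1.0017 + 0.0987i, |z|^2 = 1.0131
Iter 12: z = 0.0016 + -0.0988i, |z|^2 = 0.0098
Iter 13: z = -1.0018 + 0.0987i, |z|^2 = 1.0133
Iter 14: z = 0.0018 + -0.0987i, |z|^2 = 0.0097
Iter 15: z = -1.0017 + 0.0986i, |z|^2 = 1.0132
Iter 16: z = 0.0018 + -0.0986i, |z|^2 = 0.0097
Iter 17: z = -1.0017 + 0.0987i, |z|^2 = 1.0132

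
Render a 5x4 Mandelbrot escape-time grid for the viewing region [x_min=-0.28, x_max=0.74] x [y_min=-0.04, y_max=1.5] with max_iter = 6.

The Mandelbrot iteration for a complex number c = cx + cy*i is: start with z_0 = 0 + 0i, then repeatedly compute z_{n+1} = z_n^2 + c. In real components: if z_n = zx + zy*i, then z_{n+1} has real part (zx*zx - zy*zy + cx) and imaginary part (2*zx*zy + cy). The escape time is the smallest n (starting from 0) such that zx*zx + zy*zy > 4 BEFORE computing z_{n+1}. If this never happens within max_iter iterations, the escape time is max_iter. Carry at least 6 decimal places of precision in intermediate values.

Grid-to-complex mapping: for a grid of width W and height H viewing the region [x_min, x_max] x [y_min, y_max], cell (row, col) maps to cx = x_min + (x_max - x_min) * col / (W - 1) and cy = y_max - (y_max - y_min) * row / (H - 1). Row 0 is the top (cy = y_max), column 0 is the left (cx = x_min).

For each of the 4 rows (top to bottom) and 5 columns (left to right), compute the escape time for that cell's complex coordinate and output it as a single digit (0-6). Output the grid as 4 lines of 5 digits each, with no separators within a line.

(row=0, col=0): c = -0.2800 + 1.5000i → escape time 2
(row=0, col=1): c = -0.0250 + 1.5000i → escape time 2
(row=0, col=2): c = 0.2300 + 1.5000i → escape time 2
(row=0, col=3): c = 0.4850 + 1.5000i → escape time 2
(row=0, col=4): c = 0.7400 + 1.5000i → escape time 2
(row=1, col=0): c = -0.2800 + 0.9867i → escape time 5
(row=1, col=1): c = -0.0250 + 0.9867i → escape time 6
(row=1, col=2): c = 0.2300 + 0.9867i → escape time 4
(row=1, col=3): c = 0.4850 + 0.9867i → escape time 3
(row=1, col=4): c = 0.7400 + 0.9867i → escape time 2
(row=2, col=0): c = -0.2800 + 0.4733i → escape time 6
(row=2, col=1): c = -0.0250 + 0.4733i → escape time 6
(row=2, col=2): c = 0.2300 + 0.4733i → escape time 6
(row=2, col=3): c = 0.4850 + 0.4733i → escape time 5
(row=2, col=4): c = 0.7400 + 0.4733i → escape time 3
(row=3, col=0): c = -0.2800 + -0.0400i → escape time 6
(row=3, col=1): c = -0.0250 + -0.0400i → escape time 6
(row=3, col=2): c = 0.2300 + -0.0400i → escape time 6
(row=3, col=3): c = 0.4850 + -0.0400i → escape time 5
(row=3, col=4): c = 0.7400 + -0.0400i → escape time 3

Answer: 22222
56432
66653
66653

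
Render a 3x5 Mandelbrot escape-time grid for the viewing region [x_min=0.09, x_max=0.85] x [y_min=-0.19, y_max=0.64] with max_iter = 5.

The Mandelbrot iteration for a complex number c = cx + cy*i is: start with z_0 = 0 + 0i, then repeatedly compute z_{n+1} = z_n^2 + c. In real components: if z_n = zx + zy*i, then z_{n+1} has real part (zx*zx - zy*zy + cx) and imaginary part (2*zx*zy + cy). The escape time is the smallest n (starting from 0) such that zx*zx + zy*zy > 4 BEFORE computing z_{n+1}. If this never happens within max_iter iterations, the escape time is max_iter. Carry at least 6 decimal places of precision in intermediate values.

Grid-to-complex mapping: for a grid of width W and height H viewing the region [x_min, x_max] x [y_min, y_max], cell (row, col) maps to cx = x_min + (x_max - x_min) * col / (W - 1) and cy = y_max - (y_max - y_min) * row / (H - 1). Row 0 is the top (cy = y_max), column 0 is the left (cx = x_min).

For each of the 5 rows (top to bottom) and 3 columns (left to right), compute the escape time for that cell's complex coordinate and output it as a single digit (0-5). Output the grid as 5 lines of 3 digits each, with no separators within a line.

Answer: 542
553
553
553
553

Derivation:
(row=0, col=0): c = 0.0900 + 0.6400i → escape time 5
(row=0, col=1): c = 0.4700 + 0.6400i → escape time 4
(row=0, col=2): c = 0.8500 + 0.6400i → escape time 2
(row=1, col=0): c = 0.0900 + 0.4325i → escape time 5
(row=1, col=1): c = 0.4700 + 0.4325i → escape time 5
(row=1, col=2): c = 0.8500 + 0.4325i → escape time 3
(row=2, col=0): c = 0.0900 + 0.2250i → escape time 5
(row=2, col=1): c = 0.4700 + 0.2250i → escape time 5
(row=2, col=2): c = 0.8500 + 0.2250i → escape time 3
(row=3, col=0): c = 0.0900 + 0.0175i → escape time 5
(row=3, col=1): c = 0.4700 + 0.0175i → escape time 5
(row=3, col=2): c = 0.8500 + 0.0175i → escape time 3
(row=4, col=0): c = 0.0900 + -0.1900i → escape time 5
(row=4, col=1): c = 0.4700 + -0.1900i → escape time 5
(row=4, col=2): c = 0.8500 + -0.1900i → escape time 3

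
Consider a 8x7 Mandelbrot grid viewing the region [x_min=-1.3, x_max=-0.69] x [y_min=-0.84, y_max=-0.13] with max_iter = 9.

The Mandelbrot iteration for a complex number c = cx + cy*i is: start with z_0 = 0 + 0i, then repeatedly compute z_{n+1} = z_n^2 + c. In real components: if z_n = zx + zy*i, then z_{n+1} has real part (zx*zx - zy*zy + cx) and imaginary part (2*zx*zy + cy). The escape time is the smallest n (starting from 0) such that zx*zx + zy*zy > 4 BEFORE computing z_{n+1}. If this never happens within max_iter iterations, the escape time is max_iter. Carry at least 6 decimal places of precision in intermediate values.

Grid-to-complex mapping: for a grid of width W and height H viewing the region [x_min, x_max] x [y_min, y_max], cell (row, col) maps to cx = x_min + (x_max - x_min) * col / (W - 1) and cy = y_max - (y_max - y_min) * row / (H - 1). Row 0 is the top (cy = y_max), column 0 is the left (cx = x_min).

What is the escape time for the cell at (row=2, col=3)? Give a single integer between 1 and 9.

z_0 = 0 + 0i, c = -1.0386 + -0.3667i
Iter 1: z = -1.0386 + -0.3667i, |z|^2 = 1.2131
Iter 2: z = -0.0944 + 0.3950i, |z|^2 = 0.1649
Iter 3: z = -1.1857 + -0.4412i, |z|^2 = 1.6004
Iter 4: z = 0.1725 + 0.6796i, |z|^2 = 0.4916
Iter 5: z = -1.4707 + -0.1322i, |z|^2 = 2.1803
Iter 6: z = 1.1068 + 0.0221i, |z|^2 = 1.2256
Iter 7: z = 0.1860 + -0.3177i, |z|^2 = 0.1355
Iter 8: z = -1.1049 + -0.4849i, |z|^2 = 1.4559

Answer: 9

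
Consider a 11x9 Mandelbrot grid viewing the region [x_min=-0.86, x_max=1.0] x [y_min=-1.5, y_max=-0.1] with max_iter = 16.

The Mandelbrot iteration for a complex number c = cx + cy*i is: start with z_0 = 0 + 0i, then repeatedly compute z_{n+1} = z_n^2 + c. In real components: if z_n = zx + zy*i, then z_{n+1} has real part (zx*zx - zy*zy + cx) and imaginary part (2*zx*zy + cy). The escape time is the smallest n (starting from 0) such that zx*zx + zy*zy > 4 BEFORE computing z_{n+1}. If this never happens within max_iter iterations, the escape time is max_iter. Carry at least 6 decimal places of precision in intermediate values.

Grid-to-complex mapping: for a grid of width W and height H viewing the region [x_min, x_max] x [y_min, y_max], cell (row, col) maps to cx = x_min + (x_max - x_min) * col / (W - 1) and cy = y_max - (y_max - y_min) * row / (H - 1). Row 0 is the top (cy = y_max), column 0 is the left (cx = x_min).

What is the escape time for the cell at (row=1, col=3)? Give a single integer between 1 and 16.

Answer: 16

Derivation:
z_0 = 0 + 0i, c = -0.3020 + -0.2750i
Iter 1: z = -0.3020 + -0.2750i, |z|^2 = 0.1668
Iter 2: z = -0.2864 + -0.1089i, |z|^2 = 0.0939
Iter 3: z = -0.2318 + -0.2126i, |z|^2 = 0.0989
Iter 4: z = -0.2935 + -0.1764i, |z|^2 = 0.1172
Iter 5: z = -0.2470 + -0.1715i, |z|^2 = 0.0904
Iter 6: z = -0.2704 + -0.1903i, |z|^2 = 0.1093
Iter 7: z = -0.2651 + -0.1721i, |z|^2 = 0.0999
Iter 8: z = -0.2613 + -0.1838i, |z|^2 = 0.1021
Iter 9: z = -0.2675 + -0.1790i, |z|^2 = 0.1036
Iter 10: z = -0.2625 + -0.1793i, |z|^2 = 0.1010
Iter 11: z = -0.2652 + -0.1809i, |z|^2 = 0.1031
Iter 12: z = -0.2644 + -0.1790i, |z|^2 = 0.1019
Iter 13: z = -0.2642 + -0.1803i, |z|^2 = 0.1023
Iter 14: z = -0.2647 + -0.1797i, |z|^2 = 0.1024
Iter 15: z = -0.2642 + -0.1798i, |z|^2 = 0.1022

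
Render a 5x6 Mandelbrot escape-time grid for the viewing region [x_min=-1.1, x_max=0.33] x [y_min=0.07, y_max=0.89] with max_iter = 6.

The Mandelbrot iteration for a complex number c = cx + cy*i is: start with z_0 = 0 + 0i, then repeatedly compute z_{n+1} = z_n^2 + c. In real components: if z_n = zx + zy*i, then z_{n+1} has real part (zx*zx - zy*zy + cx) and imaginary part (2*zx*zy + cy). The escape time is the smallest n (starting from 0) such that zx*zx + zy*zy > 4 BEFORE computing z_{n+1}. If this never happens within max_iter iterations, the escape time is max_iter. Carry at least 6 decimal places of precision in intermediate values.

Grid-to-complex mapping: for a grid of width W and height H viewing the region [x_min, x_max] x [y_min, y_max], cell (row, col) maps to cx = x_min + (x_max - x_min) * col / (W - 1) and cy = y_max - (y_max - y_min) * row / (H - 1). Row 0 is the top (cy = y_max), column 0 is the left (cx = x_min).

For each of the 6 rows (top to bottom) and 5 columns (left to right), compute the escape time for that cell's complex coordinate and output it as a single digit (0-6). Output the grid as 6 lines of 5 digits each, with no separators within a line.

Answer: 34564
34666
46666
66666
66666
66666

Derivation:
(row=0, col=0): c = -1.1000 + 0.8900i → escape time 3
(row=0, col=1): c = -0.7425 + 0.8900i → escape time 4
(row=0, col=2): c = -0.3850 + 0.8900i → escape time 5
(row=0, col=3): c = -0.0275 + 0.8900i → escape time 6
(row=0, col=4): c = 0.3300 + 0.8900i → escape time 4
(row=1, col=0): c = -1.1000 + 0.7260i → escape time 3
(row=1, col=1): c = -0.7425 + 0.7260i → escape time 4
(row=1, col=2): c = -0.3850 + 0.7260i → escape time 6
(row=1, col=3): c = -0.0275 + 0.7260i → escape time 6
(row=1, col=4): c = 0.3300 + 0.7260i → escape time 6
(row=2, col=0): c = -1.1000 + 0.5620i → escape time 4
(row=2, col=1): c = -0.7425 + 0.5620i → escape time 6
(row=2, col=2): c = -0.3850 + 0.5620i → escape time 6
(row=2, col=3): c = -0.0275 + 0.5620i → escape time 6
(row=2, col=4): c = 0.3300 + 0.5620i → escape time 6
(row=3, col=0): c = -1.1000 + 0.3980i → escape time 6
(row=3, col=1): c = -0.7425 + 0.3980i → escape time 6
(row=3, col=2): c = -0.3850 + 0.3980i → escape time 6
(row=3, col=3): c = -0.0275 + 0.3980i → escape time 6
(row=3, col=4): c = 0.3300 + 0.3980i → escape time 6
(row=4, col=0): c = -1.1000 + 0.2340i → escape time 6
(row=4, col=1): c = -0.7425 + 0.2340i → escape time 6
(row=4, col=2): c = -0.3850 + 0.2340i → escape time 6
(row=4, col=3): c = -0.0275 + 0.2340i → escape time 6
(row=4, col=4): c = 0.3300 + 0.2340i → escape time 6
(row=5, col=0): c = -1.1000 + 0.0700i → escape time 6
(row=5, col=1): c = -0.7425 + 0.0700i → escape time 6
(row=5, col=2): c = -0.3850 + 0.0700i → escape time 6
(row=5, col=3): c = -0.0275 + 0.0700i → escape time 6
(row=5, col=4): c = 0.3300 + 0.0700i → escape time 6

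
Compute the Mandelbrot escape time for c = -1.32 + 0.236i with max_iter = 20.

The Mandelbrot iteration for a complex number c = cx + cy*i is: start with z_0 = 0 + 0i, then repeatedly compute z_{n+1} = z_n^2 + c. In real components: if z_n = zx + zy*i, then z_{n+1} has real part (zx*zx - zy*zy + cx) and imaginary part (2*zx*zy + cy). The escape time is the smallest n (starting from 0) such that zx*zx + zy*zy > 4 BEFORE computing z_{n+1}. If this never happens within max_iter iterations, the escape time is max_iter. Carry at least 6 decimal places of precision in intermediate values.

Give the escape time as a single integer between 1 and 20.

z_0 = 0 + 0i, c = -1.3200 + 0.2360i
Iter 1: z = -1.3200 + 0.2360i, |z|^2 = 1.7981
Iter 2: z = 0.3667 + -0.3870i, |z|^2 = 0.2843
Iter 3: z = -1.3353 + -0.0479i, |z|^2 = 1.7854
Iter 4: z = 0.4608 + 0.3638i, |z|^2 = 0.3447
Iter 5: z = -1.2400 + 0.5713i, |z|^2 = 1.8640
Iter 6: z = -0.1087 + -1.1808i, |z|^2 = 1.4062
Iter 7: z = -2.7025 + 0.4928i, |z|^2 = 7.5466
Escaped at iteration 7

Answer: 7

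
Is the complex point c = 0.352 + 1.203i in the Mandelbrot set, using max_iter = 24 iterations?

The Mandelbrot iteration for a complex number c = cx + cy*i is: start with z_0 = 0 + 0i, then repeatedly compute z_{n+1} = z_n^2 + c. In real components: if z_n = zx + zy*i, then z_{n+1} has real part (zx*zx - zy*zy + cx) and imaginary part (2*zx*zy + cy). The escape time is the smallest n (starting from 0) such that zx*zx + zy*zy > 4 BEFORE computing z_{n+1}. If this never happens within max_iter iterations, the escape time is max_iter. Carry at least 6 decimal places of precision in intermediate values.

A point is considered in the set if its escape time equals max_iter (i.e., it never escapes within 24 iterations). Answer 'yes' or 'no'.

Answer: no

Derivation:
z_0 = 0 + 0i, c = 0.3520 + 1.2030i
Iter 1: z = 0.3520 + 1.2030i, |z|^2 = 1.5711
Iter 2: z = -0.9713 + 2.0499i, |z|^2 = 5.1456
Escaped at iteration 2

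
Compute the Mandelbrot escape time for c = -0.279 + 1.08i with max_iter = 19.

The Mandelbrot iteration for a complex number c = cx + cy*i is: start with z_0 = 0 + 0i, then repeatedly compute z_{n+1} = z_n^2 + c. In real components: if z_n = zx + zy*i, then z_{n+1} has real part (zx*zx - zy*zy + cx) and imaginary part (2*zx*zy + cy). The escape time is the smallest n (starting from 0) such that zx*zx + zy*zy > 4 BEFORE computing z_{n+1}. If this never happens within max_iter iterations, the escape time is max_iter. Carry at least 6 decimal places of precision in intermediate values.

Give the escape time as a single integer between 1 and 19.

Answer: 5

Derivation:
z_0 = 0 + 0i, c = -0.2790 + 1.0800i
Iter 1: z = -0.2790 + 1.0800i, |z|^2 = 1.2442
Iter 2: z = -1.3676 + 0.4774i, |z|^2 = 2.0981
Iter 3: z = 1.3633 + -0.2256i, |z|^2 = 1.9096
Iter 4: z = 1.5288 + 0.4648i, |z|^2 = 2.5532
Iter 5: z = 1.8422 + 2.5011i, |z|^2 = 9.6490
Escaped at iteration 5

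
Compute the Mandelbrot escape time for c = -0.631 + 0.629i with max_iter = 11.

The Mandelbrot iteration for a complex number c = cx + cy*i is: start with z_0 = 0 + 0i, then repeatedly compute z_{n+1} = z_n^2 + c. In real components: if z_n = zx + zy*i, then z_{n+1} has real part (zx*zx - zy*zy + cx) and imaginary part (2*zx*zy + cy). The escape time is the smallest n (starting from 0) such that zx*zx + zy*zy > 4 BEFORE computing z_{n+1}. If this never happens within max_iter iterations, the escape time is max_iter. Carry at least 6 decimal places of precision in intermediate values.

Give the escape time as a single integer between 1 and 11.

z_0 = 0 + 0i, c = -0.6310 + 0.6290i
Iter 1: z = -0.6310 + 0.6290i, |z|^2 = 0.7938
Iter 2: z = -0.6285 + -0.1648i, |z|^2 = 0.4221
Iter 3: z = -0.2632 + 0.8361i, |z|^2 = 0.7684
Iter 4: z = -1.2609 + 0.1889i, |z|^2 = 1.6255
Iter 5: z = 0.9231 + 0.1526i, |z|^2 = 0.8755
Iter 6: z = 0.1979 + 0.9108i, |z|^2 = 0.8687
Iter 7: z = -1.4214 + 0.9894i, |z|^2 = 2.9994
Iter 8: z = 0.4104 + -2.1838i, |z|^2 = 4.9375
Escaped at iteration 8

Answer: 8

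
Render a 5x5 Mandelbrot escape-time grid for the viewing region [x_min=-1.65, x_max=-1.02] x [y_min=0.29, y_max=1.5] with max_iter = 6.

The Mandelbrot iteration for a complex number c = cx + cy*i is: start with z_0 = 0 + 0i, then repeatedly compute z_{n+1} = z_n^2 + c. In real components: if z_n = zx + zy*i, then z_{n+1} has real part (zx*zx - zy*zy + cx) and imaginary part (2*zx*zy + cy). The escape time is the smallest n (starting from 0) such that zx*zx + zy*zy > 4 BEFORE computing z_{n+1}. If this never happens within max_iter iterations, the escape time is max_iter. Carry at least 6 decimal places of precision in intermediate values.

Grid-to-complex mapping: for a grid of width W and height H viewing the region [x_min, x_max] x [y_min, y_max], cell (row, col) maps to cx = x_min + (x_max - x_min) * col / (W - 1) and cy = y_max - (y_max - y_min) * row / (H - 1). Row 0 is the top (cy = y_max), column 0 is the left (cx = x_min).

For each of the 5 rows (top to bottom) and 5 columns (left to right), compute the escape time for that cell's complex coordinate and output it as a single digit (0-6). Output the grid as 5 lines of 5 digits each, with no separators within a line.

(row=0, col=0): c = -1.6500 + 1.5000i → escape time 1
(row=0, col=1): c = -1.4925 + 1.5000i → escape time 1
(row=0, col=2): c = -1.3350 + 1.5000i → escape time 1
(row=0, col=3): c = -1.1775 + 1.5000i → escape time 2
(row=0, col=4): c = -1.0200 + 1.5000i → escape time 2
(row=1, col=0): c = -1.6500 + 1.1975i → escape time 1
(row=1, col=1): c = -1.4925 + 1.1975i → escape time 2
(row=1, col=2): c = -1.3350 + 1.1975i → escape time 2
(row=1, col=3): c = -1.1775 + 1.1975i → escape time 2
(row=1, col=4): c = -1.0200 + 1.1975i → escape time 3
(row=2, col=0): c = -1.6500 + 0.8950i → escape time 2
(row=2, col=1): c = -1.4925 + 0.8950i → escape time 3
(row=2, col=2): c = -1.3350 + 0.8950i → escape time 3
(row=2, col=3): c = -1.1775 + 0.8950i → escape time 3
(row=2, col=4): c = -1.0200 + 0.8950i → escape time 3
(row=3, col=0): c = -1.6500 + 0.5925i → escape time 3
(row=3, col=1): c = -1.4925 + 0.5925i → escape time 3
(row=3, col=2): c = -1.3350 + 0.5925i → escape time 3
(row=3, col=3): c = -1.1775 + 0.5925i → escape time 4
(row=3, col=4): c = -1.0200 + 0.5925i → escape time 4
(row=4, col=0): c = -1.6500 + 0.2900i → escape time 4
(row=4, col=1): c = -1.4925 + 0.2900i → escape time 5
(row=4, col=2): c = -1.3350 + 0.2900i → escape time 6
(row=4, col=3): c = -1.1775 + 0.2900i → escape time 6
(row=4, col=4): c = -1.0200 + 0.2900i → escape time 6

Answer: 11122
12223
23333
33344
45666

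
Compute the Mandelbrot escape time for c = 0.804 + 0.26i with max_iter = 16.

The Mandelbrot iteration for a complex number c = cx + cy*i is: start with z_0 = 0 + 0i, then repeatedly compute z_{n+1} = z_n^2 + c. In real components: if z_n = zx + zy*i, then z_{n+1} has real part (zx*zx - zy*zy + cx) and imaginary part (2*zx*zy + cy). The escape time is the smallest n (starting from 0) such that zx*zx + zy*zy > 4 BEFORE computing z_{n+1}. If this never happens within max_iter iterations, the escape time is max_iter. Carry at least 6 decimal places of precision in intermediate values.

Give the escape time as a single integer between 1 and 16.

z_0 = 0 + 0i, c = 0.8040 + 0.2600i
Iter 1: z = 0.8040 + 0.2600i, |z|^2 = 0.7140
Iter 2: z = 1.3828 + 0.6781i, |z|^2 = 2.3720
Iter 3: z = 2.2564 + 2.1353i, |z|^2 = 9.6509
Escaped at iteration 3

Answer: 3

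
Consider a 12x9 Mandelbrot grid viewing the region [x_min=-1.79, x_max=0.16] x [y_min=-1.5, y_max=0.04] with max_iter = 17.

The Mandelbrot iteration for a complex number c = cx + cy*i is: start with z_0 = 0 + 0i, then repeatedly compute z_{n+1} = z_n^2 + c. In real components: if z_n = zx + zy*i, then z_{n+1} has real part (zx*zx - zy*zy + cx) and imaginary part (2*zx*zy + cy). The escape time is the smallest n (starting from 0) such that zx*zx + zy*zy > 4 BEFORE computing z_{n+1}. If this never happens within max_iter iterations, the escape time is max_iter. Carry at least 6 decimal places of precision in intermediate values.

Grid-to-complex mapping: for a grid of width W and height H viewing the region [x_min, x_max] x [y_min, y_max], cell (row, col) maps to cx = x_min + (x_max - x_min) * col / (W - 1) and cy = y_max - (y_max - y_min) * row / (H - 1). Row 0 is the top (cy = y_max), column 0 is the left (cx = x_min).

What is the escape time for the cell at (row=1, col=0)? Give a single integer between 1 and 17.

z_0 = 0 + 0i, c = -1.7900 + -0.1525i
Iter 1: z = -1.7900 + -0.1525i, |z|^2 = 3.2274
Iter 2: z = 1.3908 + 0.3935i, |z|^2 = 2.0892
Iter 3: z = -0.0104 + 0.9420i, |z|^2 = 0.8874
Iter 4: z = -2.6772 + -0.1720i, |z|^2 = 7.1968
Escaped at iteration 4

Answer: 4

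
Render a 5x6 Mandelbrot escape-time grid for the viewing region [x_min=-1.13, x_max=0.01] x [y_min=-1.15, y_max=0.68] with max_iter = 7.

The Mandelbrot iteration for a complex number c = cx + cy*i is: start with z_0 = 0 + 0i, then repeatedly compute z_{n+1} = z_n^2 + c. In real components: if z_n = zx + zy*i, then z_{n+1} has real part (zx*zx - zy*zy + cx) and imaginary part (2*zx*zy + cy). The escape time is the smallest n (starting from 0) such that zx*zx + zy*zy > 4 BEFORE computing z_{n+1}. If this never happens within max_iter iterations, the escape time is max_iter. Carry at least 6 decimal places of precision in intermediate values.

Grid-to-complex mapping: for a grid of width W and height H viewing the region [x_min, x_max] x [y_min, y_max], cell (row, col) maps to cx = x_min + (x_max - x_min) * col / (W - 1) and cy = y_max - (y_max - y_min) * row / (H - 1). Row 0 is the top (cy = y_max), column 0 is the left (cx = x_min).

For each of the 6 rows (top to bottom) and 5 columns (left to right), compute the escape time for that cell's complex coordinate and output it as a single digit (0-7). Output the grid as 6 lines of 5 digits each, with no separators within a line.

(row=0, col=0): c = -1.1300 + 0.6800i → escape time 3
(row=0, col=1): c = -0.8450 + 0.6800i → escape time 4
(row=0, col=2): c = -0.5600 + 0.6800i → escape time 7
(row=0, col=3): c = -0.2750 + 0.6800i → escape time 7
(row=0, col=4): c = 0.0100 + 0.6800i → escape time 7
(row=1, col=0): c = -1.1300 + 0.3140i → escape time 7
(row=1, col=1): c = -0.8450 + 0.3140i → escape time 7
(row=1, col=2): c = -0.5600 + 0.3140i → escape time 7
(row=1, col=3): c = -0.2750 + 0.3140i → escape time 7
(row=1, col=4): c = 0.0100 + 0.3140i → escape time 7
(row=2, col=0): c = -1.1300 + -0.0520i → escape time 7
(row=2, col=1): c = -0.8450 + -0.0520i → escape time 7
(row=2, col=2): c = -0.5600 + -0.0520i → escape time 7
(row=2, col=3): c = -0.2750 + -0.0520i → escape time 7
(row=2, col=4): c = 0.0100 + -0.0520i → escape time 7
(row=3, col=0): c = -1.1300 + -0.4180i → escape time 6
(row=3, col=1): c = -0.8450 + -0.4180i → escape time 7
(row=3, col=2): c = -0.5600 + -0.4180i → escape time 7
(row=3, col=3): c = -0.2750 + -0.4180i → escape time 7
(row=3, col=4): c = 0.0100 + -0.4180i → escape time 7
(row=4, col=0): c = -1.1300 + -0.7840i → escape time 3
(row=4, col=1): c = -0.8450 + -0.7840i → escape time 4
(row=4, col=2): c = -0.5600 + -0.7840i → escape time 5
(row=4, col=3): c = -0.2750 + -0.7840i → escape time 7
(row=4, col=4): c = 0.0100 + -0.7840i → escape time 7
(row=5, col=0): c = -1.1300 + -1.1500i → escape time 3
(row=5, col=1): c = -0.8450 + -1.1500i → escape time 3
(row=5, col=2): c = -0.5600 + -1.1500i → escape time 3
(row=5, col=3): c = -0.2750 + -1.1500i → escape time 4
(row=5, col=4): c = 0.0100 + -1.1500i → escape time 4

Answer: 34777
77777
77777
67777
34577
33344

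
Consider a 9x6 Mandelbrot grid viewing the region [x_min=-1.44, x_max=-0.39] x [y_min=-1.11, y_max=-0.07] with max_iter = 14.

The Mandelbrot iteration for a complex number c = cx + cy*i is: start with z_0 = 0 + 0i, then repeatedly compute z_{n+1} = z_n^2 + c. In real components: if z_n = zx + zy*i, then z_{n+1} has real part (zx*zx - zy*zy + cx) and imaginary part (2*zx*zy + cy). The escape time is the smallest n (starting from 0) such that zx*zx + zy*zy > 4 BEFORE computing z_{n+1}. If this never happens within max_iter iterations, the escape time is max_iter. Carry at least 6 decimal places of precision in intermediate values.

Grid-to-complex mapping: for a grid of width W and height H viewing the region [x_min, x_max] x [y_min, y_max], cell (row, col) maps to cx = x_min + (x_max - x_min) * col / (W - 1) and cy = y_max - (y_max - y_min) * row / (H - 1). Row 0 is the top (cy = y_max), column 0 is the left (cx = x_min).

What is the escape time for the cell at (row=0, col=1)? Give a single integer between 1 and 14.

z_0 = 0 + 0i, c = -1.3087 + -0.0700i
Iter 1: z = -1.3087 + -0.0700i, |z|^2 = 1.7177
Iter 2: z = 0.3992 + 0.1132i, |z|^2 = 0.1722
Iter 3: z = -1.1622 + 0.0204i, |z|^2 = 1.3512
Iter 4: z = 0.0416 + -0.1174i, |z|^2 = 0.0155
Iter 5: z = -1.3208 + -0.0798i, |z|^2 = 1.7509
Iter 6: z = 0.4294 + 0.1407i, |z|^2 = 0.2042
Iter 7: z = -1.1442 + 0.0509i, |z|^2 = 1.3117
Iter 8: z = -0.0022 + -0.1864i, |z|^2 = 0.0347
Iter 9: z = -1.3435 + -0.0692i, |z|^2 = 1.8097
Iter 10: z = 0.4914 + 0.1159i, |z|^2 = 0.2549
Iter 11: z = -1.0807 + 0.0439i, |z|^2 = 1.1698
Iter 12: z = -0.1428 + -0.1648i, |z|^2 = 0.0475
Iter 13: z = -1.3155 + -0.0229i, |z|^2 = 1.7311

Answer: 14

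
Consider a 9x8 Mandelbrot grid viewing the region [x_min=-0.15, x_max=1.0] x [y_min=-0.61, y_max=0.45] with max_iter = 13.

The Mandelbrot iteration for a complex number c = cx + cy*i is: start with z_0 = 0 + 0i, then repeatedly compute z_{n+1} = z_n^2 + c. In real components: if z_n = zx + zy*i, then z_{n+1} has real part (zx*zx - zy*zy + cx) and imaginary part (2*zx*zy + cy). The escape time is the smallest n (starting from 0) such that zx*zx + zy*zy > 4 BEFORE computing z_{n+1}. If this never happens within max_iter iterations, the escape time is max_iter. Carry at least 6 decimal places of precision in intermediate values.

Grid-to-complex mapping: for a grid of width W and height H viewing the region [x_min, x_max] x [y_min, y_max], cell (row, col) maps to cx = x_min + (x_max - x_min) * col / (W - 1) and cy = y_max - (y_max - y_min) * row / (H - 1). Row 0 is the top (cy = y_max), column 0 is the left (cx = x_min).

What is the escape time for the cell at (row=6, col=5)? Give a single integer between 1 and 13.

z_0 = 0 + 0i, c = 0.5687 + -0.4586i
Iter 1: z = 0.5687 + -0.4586i, |z|^2 = 0.5338
Iter 2: z = 0.6819 + -0.9802i, |z|^2 = 1.4258
Iter 3: z = 0.0730 + -1.7954i, |z|^2 = 3.2289
Iter 4: z = -2.6495 + -0.7207i, |z|^2 = 7.5394
Escaped at iteration 4

Answer: 4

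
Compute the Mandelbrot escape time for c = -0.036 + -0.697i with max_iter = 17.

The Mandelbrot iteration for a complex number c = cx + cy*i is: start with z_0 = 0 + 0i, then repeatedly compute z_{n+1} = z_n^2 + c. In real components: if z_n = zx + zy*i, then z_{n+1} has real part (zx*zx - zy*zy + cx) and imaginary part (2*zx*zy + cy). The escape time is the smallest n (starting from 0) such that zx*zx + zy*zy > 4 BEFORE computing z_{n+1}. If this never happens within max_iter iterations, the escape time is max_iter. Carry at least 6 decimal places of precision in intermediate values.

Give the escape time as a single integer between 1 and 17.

z_0 = 0 + 0i, c = -0.0360 + -0.6970i
Iter 1: z = -0.0360 + -0.6970i, |z|^2 = 0.4871
Iter 2: z = -0.5205 + -0.6468i, |z|^2 = 0.6893
Iter 3: z = -0.1834 + -0.0236i, |z|^2 = 0.0342
Iter 4: z = -0.0029 + -0.6883i, |z|^2 = 0.4738
Iter 5: z = -0.5098 + -0.6930i, |z|^2 = 0.7401
Iter 6: z = -0.2564 + 0.0096i, |z|^2 = 0.0658
Iter 7: z = 0.0296 + -0.7019i, |z|^2 = 0.4935
Iter 8: z = -0.5278 + -0.7386i, |z|^2 = 0.8241
Iter 9: z = -0.3030 + 0.0826i, |z|^2 = 0.0986
Iter 10: z = 0.0490 + -0.7471i, |z|^2 = 0.5605
Iter 11: z = -0.5917 + -0.7702i, |z|^2 = 0.9433
Iter 12: z = -0.2790 + 0.2144i, |z|^2 = 0.1238
Iter 13: z = -0.0041 + -0.8167i, |z|^2 = 0.6669
Iter 14: z = -0.7029 + -0.6902i, |z|^2 = 0.9705
Iter 15: z = -0.0184 + 0.2734i, |z|^2 = 0.0751
Iter 16: z = -0.1104 + -0.7070i, |z|^2 = 0.5121

Answer: 17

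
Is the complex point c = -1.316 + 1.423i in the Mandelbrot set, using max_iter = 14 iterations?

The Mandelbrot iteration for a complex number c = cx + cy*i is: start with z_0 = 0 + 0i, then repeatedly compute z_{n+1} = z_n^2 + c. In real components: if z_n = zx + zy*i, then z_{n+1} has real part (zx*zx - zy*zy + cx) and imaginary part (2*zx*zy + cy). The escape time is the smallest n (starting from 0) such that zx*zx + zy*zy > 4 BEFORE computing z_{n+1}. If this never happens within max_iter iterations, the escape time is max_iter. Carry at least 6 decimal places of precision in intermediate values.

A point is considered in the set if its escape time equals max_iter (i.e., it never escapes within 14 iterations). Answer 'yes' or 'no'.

z_0 = 0 + 0i, c = -1.3160 + 1.4230i
Iter 1: z = -1.3160 + 1.4230i, |z|^2 = 3.7568
Iter 2: z = -1.6091 + -2.3223i, |z|^2 = 7.9824
Escaped at iteration 2

Answer: no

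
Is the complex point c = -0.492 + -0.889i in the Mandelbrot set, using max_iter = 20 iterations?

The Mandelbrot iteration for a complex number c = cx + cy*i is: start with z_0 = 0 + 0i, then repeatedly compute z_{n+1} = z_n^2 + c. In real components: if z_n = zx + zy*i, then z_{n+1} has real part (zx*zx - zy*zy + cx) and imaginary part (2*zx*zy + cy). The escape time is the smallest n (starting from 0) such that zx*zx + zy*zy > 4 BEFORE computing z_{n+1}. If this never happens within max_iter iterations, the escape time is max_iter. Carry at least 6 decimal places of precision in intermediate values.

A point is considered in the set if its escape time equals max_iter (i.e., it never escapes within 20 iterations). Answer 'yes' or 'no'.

Answer: no

Derivation:
z_0 = 0 + 0i, c = -0.4920 + -0.8890i
Iter 1: z = -0.4920 + -0.8890i, |z|^2 = 1.0324
Iter 2: z = -1.0403 + -0.0142i, |z|^2 = 1.0823
Iter 3: z = 0.5899 + -0.8594i, |z|^2 = 1.0866
Iter 4: z = -0.8826 + -1.9030i, |z|^2 = 4.4003
Escaped at iteration 4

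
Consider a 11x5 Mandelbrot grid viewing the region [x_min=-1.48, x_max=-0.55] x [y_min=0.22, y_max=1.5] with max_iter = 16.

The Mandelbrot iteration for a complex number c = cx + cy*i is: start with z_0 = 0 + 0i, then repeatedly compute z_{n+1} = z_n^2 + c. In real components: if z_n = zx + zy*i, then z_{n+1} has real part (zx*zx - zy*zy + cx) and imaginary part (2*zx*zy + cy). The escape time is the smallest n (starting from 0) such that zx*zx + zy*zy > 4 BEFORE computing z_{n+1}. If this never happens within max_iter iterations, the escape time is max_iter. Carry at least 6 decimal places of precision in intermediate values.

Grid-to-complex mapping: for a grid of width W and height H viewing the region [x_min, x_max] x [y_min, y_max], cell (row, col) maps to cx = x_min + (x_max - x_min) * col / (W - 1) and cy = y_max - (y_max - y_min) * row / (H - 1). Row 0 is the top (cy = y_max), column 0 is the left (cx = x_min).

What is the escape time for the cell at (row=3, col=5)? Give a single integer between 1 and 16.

Answer: 5

Derivation:
z_0 = 0 + 0i, c = -1.0150 + 0.5400i
Iter 1: z = -1.0150 + 0.5400i, |z|^2 = 1.3218
Iter 2: z = -0.2764 + -0.5562i, |z|^2 = 0.3857
Iter 3: z = -1.2480 + 0.8474i, |z|^2 = 2.2756
Iter 4: z = -0.1757 + -1.5752i, |z|^2 = 2.5120
Iter 5: z = -3.4653 + 1.0935i, |z|^2 = 13.2040
Escaped at iteration 5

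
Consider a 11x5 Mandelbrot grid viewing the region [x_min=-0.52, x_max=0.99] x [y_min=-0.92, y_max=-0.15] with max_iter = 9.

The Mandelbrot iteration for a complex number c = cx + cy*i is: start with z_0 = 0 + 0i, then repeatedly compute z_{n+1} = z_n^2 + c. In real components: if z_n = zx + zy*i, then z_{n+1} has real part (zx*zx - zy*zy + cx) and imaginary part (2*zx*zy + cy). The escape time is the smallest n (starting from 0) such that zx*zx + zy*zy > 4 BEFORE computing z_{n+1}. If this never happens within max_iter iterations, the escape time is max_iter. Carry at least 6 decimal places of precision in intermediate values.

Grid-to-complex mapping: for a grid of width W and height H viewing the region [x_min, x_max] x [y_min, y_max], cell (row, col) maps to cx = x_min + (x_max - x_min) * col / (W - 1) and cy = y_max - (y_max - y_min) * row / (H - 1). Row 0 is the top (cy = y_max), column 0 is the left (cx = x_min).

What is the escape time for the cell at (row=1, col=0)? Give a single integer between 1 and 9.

Answer: 9

Derivation:
z_0 = 0 + 0i, c = -0.5200 + -0.3425i
Iter 1: z = -0.5200 + -0.3425i, |z|^2 = 0.3877
Iter 2: z = -0.3669 + 0.0137i, |z|^2 = 0.1348
Iter 3: z = -0.3856 + -0.3526i, |z|^2 = 0.2730
Iter 4: z = -0.4956 + -0.0706i, |z|^2 = 0.2506
Iter 5: z = -0.2793 + -0.2725i, |z|^2 = 0.1523
Iter 6: z = -0.5162 + -0.1903i, |z|^2 = 0.3027
Iter 7: z = -0.2897 + -0.1461i, |z|^2 = 0.1053
Iter 8: z = -0.4574 + -0.2579i, |z|^2 = 0.2757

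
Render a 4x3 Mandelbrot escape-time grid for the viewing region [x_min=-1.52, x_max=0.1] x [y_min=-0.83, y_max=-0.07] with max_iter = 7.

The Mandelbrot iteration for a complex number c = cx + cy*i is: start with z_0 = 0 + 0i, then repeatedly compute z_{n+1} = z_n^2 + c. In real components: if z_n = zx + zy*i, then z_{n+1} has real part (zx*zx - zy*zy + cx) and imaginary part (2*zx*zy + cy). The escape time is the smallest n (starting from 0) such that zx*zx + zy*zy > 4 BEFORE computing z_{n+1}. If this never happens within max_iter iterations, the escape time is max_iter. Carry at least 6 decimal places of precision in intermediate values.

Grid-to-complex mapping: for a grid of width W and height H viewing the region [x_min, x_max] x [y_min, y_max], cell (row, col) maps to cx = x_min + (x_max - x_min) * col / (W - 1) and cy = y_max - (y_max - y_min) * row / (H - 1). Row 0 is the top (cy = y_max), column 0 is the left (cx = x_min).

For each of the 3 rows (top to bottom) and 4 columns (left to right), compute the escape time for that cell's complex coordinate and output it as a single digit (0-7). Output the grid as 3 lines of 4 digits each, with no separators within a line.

Answer: 7777
3577
3356

Derivation:
(row=0, col=0): c = -1.5200 + -0.0700i → escape time 7
(row=0, col=1): c = -0.9800 + -0.0700i → escape time 7
(row=0, col=2): c = -0.4400 + -0.0700i → escape time 7
(row=0, col=3): c = 0.1000 + -0.0700i → escape time 7
(row=1, col=0): c = -1.5200 + -0.4500i → escape time 3
(row=1, col=1): c = -0.9800 + -0.4500i → escape time 5
(row=1, col=2): c = -0.4400 + -0.4500i → escape time 7
(row=1, col=3): c = 0.1000 + -0.4500i → escape time 7
(row=2, col=0): c = -1.5200 + -0.8300i → escape time 3
(row=2, col=1): c = -0.9800 + -0.8300i → escape time 3
(row=2, col=2): c = -0.4400 + -0.8300i → escape time 5
(row=2, col=3): c = 0.1000 + -0.8300i → escape time 6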